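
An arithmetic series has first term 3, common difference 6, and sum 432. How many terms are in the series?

Using S = n/2 × [2a + (n-1)d]
432 = n/2 × [2(3) + (n-1)(6)]
432 = n/2 × [6 + 6n - 6]
864 = n × [0 + 6n]
6n² + (0)n - 864 = 0
Discriminant: Δ = (0)² - 4(6)(-864) = 0 + 20736 = 20736
√Δ = 144
n = [-(0) + √Δ] / (2·6) = (0 + 144) / 12 = 144 / 12 = 12
(The negative root is discarded since n must be a positive integer.)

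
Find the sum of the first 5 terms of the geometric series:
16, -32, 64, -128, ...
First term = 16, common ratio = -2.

Sₙ = a(1 - rⁿ) / (1 - r)
S_5 = 16(1 - (-2)^5) / (1 - (-2))
S_5 = 16(1 - (-32)) / (3)
S_5 = 176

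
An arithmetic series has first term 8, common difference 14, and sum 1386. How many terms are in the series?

Using S = n/2 × [2a + (n-1)d]
1386 = n/2 × [2(8) + (n-1)(14)]
1386 = n/2 × [16 + 14n - 14]
2772 = n × [2 + 14n]
14n² + (2)n - 2772 = 0
Discriminant: Δ = (2)² - 4(14)(-2772) = 4 + 155232 = 155236
√Δ = 394
n = [-(2) + √Δ] / (2·14) = (-2 + 394) / 28 = 392 / 28 = 14
(The negative root is discarded since n must be a positive integer.)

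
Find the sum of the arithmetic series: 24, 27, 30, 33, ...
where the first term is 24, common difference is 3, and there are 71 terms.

Sₙ = n/2 × (first + last)
Last term = a + (n-1)d = 24 + (71-1)×3 = 234
S_71 = 71/2 × (24 + 234)
S_71 = 71/2 × 258 = 9159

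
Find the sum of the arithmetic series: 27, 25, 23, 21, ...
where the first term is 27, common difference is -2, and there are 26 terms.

Sₙ = n/2 × (first + last)
Last term = a + (n-1)d = 27 + (26-1)×(-2) = -23
S_26 = 26/2 × (27 + (-23))
S_26 = 26/2 × 4 = 52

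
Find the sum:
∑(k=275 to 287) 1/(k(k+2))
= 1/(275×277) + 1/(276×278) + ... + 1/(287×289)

Partial fractions: 1/(k(k+2)) = (1/2)[1/k - 1/(k+2)]
Telescoping leaves the first two and last two terms:
= (1/2)[1/275 + 1/276 - 1/288 - 1/289]
= 172211/1052884800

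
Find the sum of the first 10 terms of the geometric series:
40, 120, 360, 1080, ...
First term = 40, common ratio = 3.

Sₙ = a(1 - rⁿ) / (1 - r)
S_10 = 40(1 - 3^10) / (1 - 3)
S_10 = 40(1 - 59049) / (-2)
S_10 = 1180960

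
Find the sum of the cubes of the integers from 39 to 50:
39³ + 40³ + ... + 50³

Use ∑_{k=1}^{n} k³ = [n(n+1)/2]², then subtract the first 38 terms.
∑_{k=1}^{50} k³ = [50×51/2]² = 1275² = 1625625
∑_{k=1}^{38} k³ = [38×39/2]² = 741² = 549081
∑_{k=39}^{50} k³ = 1625625 - 549081 = 1076544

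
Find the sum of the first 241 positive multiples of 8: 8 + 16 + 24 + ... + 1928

Factor out 8: = 8(1 + 2 + ... + 241) = 8 × n(n+1)/2
= 8 × 241×242/2
= 8 × 29161
= 233288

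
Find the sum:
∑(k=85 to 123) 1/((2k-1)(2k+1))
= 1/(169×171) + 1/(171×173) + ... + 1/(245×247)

Partial fractions: 1/((2k-1)(2k+1)) = (1/2)[1/(2k-1) - 1/(2k+1)]
The series telescopes:
= (1/2)[1/169 - 1/247]
= 3/3211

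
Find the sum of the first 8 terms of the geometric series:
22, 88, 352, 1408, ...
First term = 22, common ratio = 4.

Sₙ = a(1 - rⁿ) / (1 - r)
S_8 = 22(1 - 4^8) / (1 - 4)
S_8 = 22(1 - 65536) / (-3)
S_8 = 480590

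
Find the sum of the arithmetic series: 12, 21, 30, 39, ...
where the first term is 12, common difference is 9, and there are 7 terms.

Sₙ = n/2 × (first + last)
Last term = a + (n-1)d = 12 + (7-1)×9 = 66
S_7 = 7/2 × (12 + 66)
S_7 = 7/2 × 78 = 273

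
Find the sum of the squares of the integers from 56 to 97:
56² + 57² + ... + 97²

Use ∑_{k=1}^{n} k² = n(n+1)(2n+1)/6, then subtract the first 55 terms.
∑_{k=1}^{97} k² = 97×98×195/6 = 308945
∑_{k=1}^{55} k² = 55×56×111/6 = 56980
∑_{k=56}^{97} k² = 308945 - 56980 = 251965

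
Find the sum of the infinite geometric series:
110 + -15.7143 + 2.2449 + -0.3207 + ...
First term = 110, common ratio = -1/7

For |r| < 1, S = a / (1 - r)
S = 110 / (1 - (-1/7))
S = 110 / (8/7)
S = 385/4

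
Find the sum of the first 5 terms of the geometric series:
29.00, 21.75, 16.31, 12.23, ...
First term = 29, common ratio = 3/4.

Sₙ = a(1 - rⁿ) / (1 - r)
S_5 = 29(1 - (3/4)^5) / (1 - (3/4))
S_5 = 29(1 - (243/1024)) / (1/4)
S_5 = 22649/256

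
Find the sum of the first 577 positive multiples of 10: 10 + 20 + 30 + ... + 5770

Factor out 10: = 10(1 + 2 + ... + 577) = 10 × n(n+1)/2
= 10 × 577×578/2
= 10 × 166753
= 1667530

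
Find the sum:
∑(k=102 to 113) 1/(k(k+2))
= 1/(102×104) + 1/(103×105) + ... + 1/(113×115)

Partial fractions: 1/(k(k+2)) = (1/2)[1/k - 1/(k+2)]
Telescoping leaves the first two and last two terms:
= (1/2)[1/102 + 1/103 - 1/114 - 1/115]
= 23473/22955610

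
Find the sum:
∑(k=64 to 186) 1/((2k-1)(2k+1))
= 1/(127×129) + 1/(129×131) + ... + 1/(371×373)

Partial fractions: 1/((2k-1)(2k+1)) = (1/2)[1/(2k-1) - 1/(2k+1)]
The series telescopes:
= (1/2)[1/127 - 1/373]
= 123/47371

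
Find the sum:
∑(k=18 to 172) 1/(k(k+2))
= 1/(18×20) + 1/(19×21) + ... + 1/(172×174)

Partial fractions: 1/(k(k+2)) = (1/2)[1/k - 1/(k+2)]
Telescoping leaves the first two and last two terms:
= (1/2)[1/18 + 1/19 - 1/173 - 1/174]
= 82925/1715814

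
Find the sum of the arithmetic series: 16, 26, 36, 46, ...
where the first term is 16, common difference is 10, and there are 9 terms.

Sₙ = n/2 × (first + last)
Last term = a + (n-1)d = 16 + (9-1)×10 = 96
S_9 = 9/2 × (16 + 96)
S_9 = 9/2 × 112 = 504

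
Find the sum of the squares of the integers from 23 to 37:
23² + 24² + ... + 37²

Use ∑_{k=1}^{n} k² = n(n+1)(2n+1)/6, then subtract the first 22 terms.
∑_{k=1}^{37} k² = 37×38×75/6 = 17575
∑_{k=1}^{22} k² = 22×23×45/6 = 3795
∑_{k=23}^{37} k² = 17575 - 3795 = 13780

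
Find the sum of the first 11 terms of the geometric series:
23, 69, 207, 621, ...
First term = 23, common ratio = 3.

Sₙ = a(1 - rⁿ) / (1 - r)
S_11 = 23(1 - 3^11) / (1 - 3)
S_11 = 23(1 - 177147) / (-2)
S_11 = 2037179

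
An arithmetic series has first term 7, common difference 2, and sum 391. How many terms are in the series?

Using S = n/2 × [2a + (n-1)d]
391 = n/2 × [2(7) + (n-1)(2)]
391 = n/2 × [14 + 2n - 2]
782 = n × [12 + 2n]
2n² + (12)n - 782 = 0
Discriminant: Δ = (12)² - 4(2)(-782) = 144 + 6256 = 6400
√Δ = 80
n = [-(12) + √Δ] / (2·2) = (-12 + 80) / 4 = 68 / 4 = 17
(The negative root is discarded since n must be a positive integer.)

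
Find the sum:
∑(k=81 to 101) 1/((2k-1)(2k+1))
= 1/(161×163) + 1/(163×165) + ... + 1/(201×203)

Partial fractions: 1/((2k-1)(2k+1)) = (1/2)[1/(2k-1) - 1/(2k+1)]
The series telescopes:
= (1/2)[1/161 - 1/203]
= 3/4669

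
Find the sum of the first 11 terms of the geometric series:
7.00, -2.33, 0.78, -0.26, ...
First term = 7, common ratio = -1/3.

Sₙ = a(1 - rⁿ) / (1 - r)
S_11 = 7(1 - (-1/3)^11) / (1 - (-1/3))
S_11 = 7(1 - (-1/177147)) / (4/3)
S_11 = 310009/59049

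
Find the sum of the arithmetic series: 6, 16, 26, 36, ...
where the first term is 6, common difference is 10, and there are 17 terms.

Sₙ = n/2 × (first + last)
Last term = a + (n-1)d = 6 + (17-1)×10 = 166
S_17 = 17/2 × (6 + 166)
S_17 = 17/2 × 172 = 1462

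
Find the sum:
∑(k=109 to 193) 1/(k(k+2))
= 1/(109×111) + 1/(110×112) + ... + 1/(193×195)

Partial fractions: 1/(k(k+2)) = (1/2)[1/k - 1/(k+2)]
Telescoping leaves the first two and last two terms:
= (1/2)[1/109 + 1/110 - 1/194 - 1/195]
= 181033/45358170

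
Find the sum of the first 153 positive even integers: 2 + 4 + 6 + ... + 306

Sum of first n even numbers = n(n+1)
= 153×154
= 23562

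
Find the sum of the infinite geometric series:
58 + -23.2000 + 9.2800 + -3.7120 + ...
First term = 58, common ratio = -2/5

For |r| < 1, S = a / (1 - r)
S = 58 / (1 - (-2/5))
S = 58 / (7/5)
S = 290/7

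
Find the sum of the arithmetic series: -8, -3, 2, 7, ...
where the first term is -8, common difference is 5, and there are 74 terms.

Sₙ = n/2 × (first + last)
Last term = a + (n-1)d = -8 + (74-1)×5 = 357
S_74 = 74/2 × (-8 + 357)
S_74 = 74/2 × 349 = 12913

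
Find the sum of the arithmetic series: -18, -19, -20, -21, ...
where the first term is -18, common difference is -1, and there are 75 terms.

Sₙ = n/2 × (first + last)
Last term = a + (n-1)d = -18 + (75-1)×(-1) = -92
S_75 = 75/2 × (-18 + (-92))
S_75 = 75/2 × (-110) = -4125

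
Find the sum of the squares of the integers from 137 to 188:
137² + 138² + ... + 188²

Use ∑_{k=1}^{n} k² = n(n+1)(2n+1)/6, then subtract the first 136 terms.
∑_{k=1}^{188} k² = 188×189×377/6 = 2232594
∑_{k=1}^{136} k² = 136×137×273/6 = 847756
∑_{k=137}^{188} k² = 2232594 - 847756 = 1384838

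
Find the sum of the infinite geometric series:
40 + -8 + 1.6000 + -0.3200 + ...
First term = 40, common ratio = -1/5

For |r| < 1, S = a / (1 - r)
S = 40 / (1 - (-1/5))
S = 40 / (6/5)
S = 100/3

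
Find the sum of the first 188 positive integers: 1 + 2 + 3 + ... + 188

Formula: ∑k = n(n+1)/2
= 188×189/2
= 35532/2
= 17766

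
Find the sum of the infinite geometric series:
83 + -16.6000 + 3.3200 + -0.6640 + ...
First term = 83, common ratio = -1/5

For |r| < 1, S = a / (1 - r)
S = 83 / (1 - (-1/5))
S = 83 / (6/5)
S = 415/6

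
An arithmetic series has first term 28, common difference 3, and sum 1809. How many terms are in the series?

Using S = n/2 × [2a + (n-1)d]
1809 = n/2 × [2(28) + (n-1)(3)]
1809 = n/2 × [56 + 3n - 3]
3618 = n × [53 + 3n]
3n² + (53)n - 3618 = 0
Discriminant: Δ = (53)² - 4(3)(-3618) = 2809 + 43416 = 46225
√Δ = 215
n = [-(53) + √Δ] / (2·3) = (-53 + 215) / 6 = 162 / 6 = 27
(The negative root is discarded since n must be a positive integer.)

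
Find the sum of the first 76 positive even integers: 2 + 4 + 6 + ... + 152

Sum of first n even numbers = n(n+1)
= 76×77
= 5852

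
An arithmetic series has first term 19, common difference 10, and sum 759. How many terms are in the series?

Using S = n/2 × [2a + (n-1)d]
759 = n/2 × [2(19) + (n-1)(10)]
759 = n/2 × [38 + 10n - 10]
1518 = n × [28 + 10n]
10n² + (28)n - 1518 = 0
Discriminant: Δ = (28)² - 4(10)(-1518) = 784 + 60720 = 61504
√Δ = 248
n = [-(28) + √Δ] / (2·10) = (-28 + 248) / 20 = 220 / 20 = 11
(The negative root is discarded since n must be a positive integer.)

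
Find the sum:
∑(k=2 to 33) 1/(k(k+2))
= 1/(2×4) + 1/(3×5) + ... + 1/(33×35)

Partial fractions: 1/(k(k+2)) = (1/2)[1/k - 1/(k+2)]
Telescoping leaves the first two and last two terms:
= (1/2)[1/2 + 1/3 - 1/34 - 1/35]
= 692/1785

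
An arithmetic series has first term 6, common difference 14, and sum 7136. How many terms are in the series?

Using S = n/2 × [2a + (n-1)d]
7136 = n/2 × [2(6) + (n-1)(14)]
7136 = n/2 × [12 + 14n - 14]
14272 = n × [-2 + 14n]
14n² + (-2)n - 14272 = 0
Discriminant: Δ = (-2)² - 4(14)(-14272) = 4 + 799232 = 799236
√Δ = 894
n = [-(-2) + √Δ] / (2·14) = (2 + 894) / 28 = 896 / 28 = 32
(The negative root is discarded since n must be a positive integer.)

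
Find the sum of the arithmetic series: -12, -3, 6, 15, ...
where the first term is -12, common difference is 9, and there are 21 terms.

Sₙ = n/2 × (first + last)
Last term = a + (n-1)d = -12 + (21-1)×9 = 168
S_21 = 21/2 × (-12 + 168)
S_21 = 21/2 × 156 = 1638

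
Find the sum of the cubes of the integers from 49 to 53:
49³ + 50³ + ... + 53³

Use ∑_{k=1}^{n} k³ = [n(n+1)/2]², then subtract the first 48 terms.
∑_{k=1}^{53} k³ = [53×54/2]² = 1431² = 2047761
∑_{k=1}^{48} k³ = [48×49/2]² = 1176² = 1382976
∑_{k=49}^{53} k³ = 2047761 - 1382976 = 664785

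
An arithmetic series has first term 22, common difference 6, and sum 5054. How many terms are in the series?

Using S = n/2 × [2a + (n-1)d]
5054 = n/2 × [2(22) + (n-1)(6)]
5054 = n/2 × [44 + 6n - 6]
10108 = n × [38 + 6n]
6n² + (38)n - 10108 = 0
Discriminant: Δ = (38)² - 4(6)(-10108) = 1444 + 242592 = 244036
√Δ = 494
n = [-(38) + √Δ] / (2·6) = (-38 + 494) / 12 = 456 / 12 = 38
(The negative root is discarded since n must be a positive integer.)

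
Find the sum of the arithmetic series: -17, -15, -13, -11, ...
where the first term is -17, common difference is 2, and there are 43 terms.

Sₙ = n/2 × (first + last)
Last term = a + (n-1)d = -17 + (43-1)×2 = 67
S_43 = 43/2 × (-17 + 67)
S_43 = 43/2 × 50 = 1075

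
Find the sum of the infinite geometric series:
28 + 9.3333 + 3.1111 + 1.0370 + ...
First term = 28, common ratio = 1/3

For |r| < 1, S = a / (1 - r)
S = 28 / (1 - (1/3))
S = 28 / (2/3)
S = 42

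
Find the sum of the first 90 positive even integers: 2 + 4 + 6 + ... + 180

Sum of first n even numbers = n(n+1)
= 90×91
= 8190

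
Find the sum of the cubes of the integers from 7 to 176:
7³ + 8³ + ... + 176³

Use ∑_{k=1}^{n} k³ = [n(n+1)/2]², then subtract the first 6 terms.
∑_{k=1}^{176} k³ = [176×177/2]² = 15576² = 242611776
∑_{k=1}^{6} k³ = [6×7/2]² = 21² = 441
∑_{k=7}^{176} k³ = 242611776 - 441 = 242611335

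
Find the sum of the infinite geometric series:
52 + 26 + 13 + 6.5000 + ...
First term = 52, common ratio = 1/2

For |r| < 1, S = a / (1 - r)
S = 52 / (1 - (1/2))
S = 52 / (1/2)
S = 104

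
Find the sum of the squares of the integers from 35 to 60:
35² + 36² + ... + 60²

Use ∑_{k=1}^{n} k² = n(n+1)(2n+1)/6, then subtract the first 34 terms.
∑_{k=1}^{60} k² = 60×61×121/6 = 73810
∑_{k=1}^{34} k² = 34×35×69/6 = 13685
∑_{k=35}^{60} k² = 73810 - 13685 = 60125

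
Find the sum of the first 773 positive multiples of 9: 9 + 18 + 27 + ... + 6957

Factor out 9: = 9(1 + 2 + ... + 773) = 9 × n(n+1)/2
= 9 × 773×774/2
= 9 × 299151
= 2692359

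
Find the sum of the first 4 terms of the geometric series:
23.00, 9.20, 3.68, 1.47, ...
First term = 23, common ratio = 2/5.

Sₙ = a(1 - rⁿ) / (1 - r)
S_4 = 23(1 - (2/5)^4) / (1 - (2/5))
S_4 = 23(1 - (16/625)) / (3/5)
S_4 = 4669/125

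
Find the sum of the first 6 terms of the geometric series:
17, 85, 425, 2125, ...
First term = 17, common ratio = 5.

Sₙ = a(1 - rⁿ) / (1 - r)
S_6 = 17(1 - 5^6) / (1 - 5)
S_6 = 17(1 - 15625) / (-4)
S_6 = 66402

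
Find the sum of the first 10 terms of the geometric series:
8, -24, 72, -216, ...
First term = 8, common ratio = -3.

Sₙ = a(1 - rⁿ) / (1 - r)
S_10 = 8(1 - (-3)^10) / (1 - (-3))
S_10 = 8(1 - 59049) / (4)
S_10 = -118096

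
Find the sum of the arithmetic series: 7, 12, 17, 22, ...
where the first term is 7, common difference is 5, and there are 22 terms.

Sₙ = n/2 × (first + last)
Last term = a + (n-1)d = 7 + (22-1)×5 = 112
S_22 = 22/2 × (7 + 112)
S_22 = 22/2 × 119 = 1309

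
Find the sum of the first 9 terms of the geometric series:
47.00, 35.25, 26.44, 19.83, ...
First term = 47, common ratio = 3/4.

Sₙ = a(1 - rⁿ) / (1 - r)
S_9 = 47(1 - (3/4)^9) / (1 - (3/4))
S_9 = 47(1 - (19683/262144)) / (1/4)
S_9 = 11395667/65536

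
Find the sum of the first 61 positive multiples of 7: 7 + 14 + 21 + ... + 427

Factor out 7: = 7(1 + 2 + ... + 61) = 7 × n(n+1)/2
= 7 × 61×62/2
= 7 × 1891
= 13237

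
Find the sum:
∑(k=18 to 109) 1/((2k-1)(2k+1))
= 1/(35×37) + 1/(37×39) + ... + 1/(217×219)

Partial fractions: 1/((2k-1)(2k+1)) = (1/2)[1/(2k-1) - 1/(2k+1)]
The series telescopes:
= (1/2)[1/35 - 1/219]
= 92/7665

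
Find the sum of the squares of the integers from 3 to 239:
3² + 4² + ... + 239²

Use ∑_{k=1}^{n} k² = n(n+1)(2n+1)/6, then subtract the first 2 terms.
∑_{k=1}^{239} k² = 239×240×479/6 = 4579240
∑_{k=1}^{2} k² = 2×3×5/6 = 5
∑_{k=3}^{239} k² = 4579240 - 5 = 4579235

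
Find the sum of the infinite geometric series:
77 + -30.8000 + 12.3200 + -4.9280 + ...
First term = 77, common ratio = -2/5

For |r| < 1, S = a / (1 - r)
S = 77 / (1 - (-2/5))
S = 77 / (7/5)
S = 55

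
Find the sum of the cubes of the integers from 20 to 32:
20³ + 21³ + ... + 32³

Use ∑_{k=1}^{n} k³ = [n(n+1)/2]², then subtract the first 19 terms.
∑_{k=1}^{32} k³ = [32×33/2]² = 528² = 278784
∑_{k=1}^{19} k³ = [19×20/2]² = 190² = 36100
∑_{k=20}^{32} k³ = 278784 - 36100 = 242684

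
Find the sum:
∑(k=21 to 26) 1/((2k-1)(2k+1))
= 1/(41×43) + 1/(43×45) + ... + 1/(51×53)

Partial fractions: 1/((2k-1)(2k+1)) = (1/2)[1/(2k-1) - 1/(2k+1)]
The series telescopes:
= (1/2)[1/41 - 1/53]
= 6/2173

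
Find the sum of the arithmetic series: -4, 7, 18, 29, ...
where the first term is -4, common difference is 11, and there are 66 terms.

Sₙ = n/2 × (first + last)
Last term = a + (n-1)d = -4 + (66-1)×11 = 711
S_66 = 66/2 × (-4 + 711)
S_66 = 66/2 × 707 = 23331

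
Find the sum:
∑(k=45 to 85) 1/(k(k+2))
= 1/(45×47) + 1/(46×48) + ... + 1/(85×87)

Partial fractions: 1/(k(k+2)) = (1/2)[1/k - 1/(k+2)]
Telescoping leaves the first two and last two terms:
= (1/2)[1/45 + 1/46 - 1/86 - 1/87]
= 13448/1290645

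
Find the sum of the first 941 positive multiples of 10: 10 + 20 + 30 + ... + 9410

Factor out 10: = 10(1 + 2 + ... + 941) = 10 × n(n+1)/2
= 10 × 941×942/2
= 10 × 443211
= 4432110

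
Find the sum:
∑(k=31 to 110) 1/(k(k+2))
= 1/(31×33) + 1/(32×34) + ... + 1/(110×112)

Partial fractions: 1/(k(k+2)) = (1/2)[1/k - 1/(k+2)]
Telescoping leaves the first two and last two terms:
= (1/2)[1/31 + 1/32 - 1/111 - 1/112]
= 35125/1541568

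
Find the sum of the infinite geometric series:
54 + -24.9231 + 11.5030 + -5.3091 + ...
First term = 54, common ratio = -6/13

For |r| < 1, S = a / (1 - r)
S = 54 / (1 - (-6/13))
S = 54 / (19/13)
S = 702/19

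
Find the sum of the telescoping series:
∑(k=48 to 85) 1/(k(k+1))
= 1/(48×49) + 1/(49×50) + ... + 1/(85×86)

Partial fractions: 1/(k(k+1)) = 1/k - 1/(k+1)
The series telescopes:
= (1/48 - 1/49) + (1/49 - 1/50) + ... + (1/85 - 1/86)
= 1/48 - 1/86
= 19/2064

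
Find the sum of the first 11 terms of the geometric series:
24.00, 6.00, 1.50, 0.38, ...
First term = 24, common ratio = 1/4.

Sₙ = a(1 - rⁿ) / (1 - r)
S_11 = 24(1 - (1/4)^11) / (1 - (1/4))
S_11 = 24(1 - (1/4194304)) / (3/4)
S_11 = 4194303/131072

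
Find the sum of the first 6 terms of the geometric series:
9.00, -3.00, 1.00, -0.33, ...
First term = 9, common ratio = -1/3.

Sₙ = a(1 - rⁿ) / (1 - r)
S_6 = 9(1 - (-1/3)^6) / (1 - (-1/3))
S_6 = 9(1 - (1/729)) / (4/3)
S_6 = 182/27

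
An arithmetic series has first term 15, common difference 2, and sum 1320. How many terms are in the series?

Using S = n/2 × [2a + (n-1)d]
1320 = n/2 × [2(15) + (n-1)(2)]
1320 = n/2 × [30 + 2n - 2]
2640 = n × [28 + 2n]
2n² + (28)n - 2640 = 0
Discriminant: Δ = (28)² - 4(2)(-2640) = 784 + 21120 = 21904
√Δ = 148
n = [-(28) + √Δ] / (2·2) = (-28 + 148) / 4 = 120 / 4 = 30
(The negative root is discarded since n must be a positive integer.)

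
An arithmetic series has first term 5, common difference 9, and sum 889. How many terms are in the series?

Using S = n/2 × [2a + (n-1)d]
889 = n/2 × [2(5) + (n-1)(9)]
889 = n/2 × [10 + 9n - 9]
1778 = n × [1 + 9n]
9n² + (1)n - 1778 = 0
Discriminant: Δ = (1)² - 4(9)(-1778) = 1 + 64008 = 64009
√Δ = 253
n = [-(1) + √Δ] / (2·9) = (-1 + 253) / 18 = 252 / 18 = 14
(The negative root is discarded since n must be a positive integer.)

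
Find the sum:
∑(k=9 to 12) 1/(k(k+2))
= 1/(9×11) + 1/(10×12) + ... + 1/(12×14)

Partial fractions: 1/(k(k+2)) = (1/2)[1/k - 1/(k+2)]
Telescoping leaves the first two and last two terms:
= (1/2)[1/9 + 1/10 - 1/13 - 1/14]
= 257/8190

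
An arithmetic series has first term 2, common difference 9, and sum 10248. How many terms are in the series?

Using S = n/2 × [2a + (n-1)d]
10248 = n/2 × [2(2) + (n-1)(9)]
10248 = n/2 × [4 + 9n - 9]
20496 = n × [-5 + 9n]
9n² + (-5)n - 20496 = 0
Discriminant: Δ = (-5)² - 4(9)(-20496) = 25 + 737856 = 737881
√Δ = 859
n = [-(-5) + √Δ] / (2·9) = (5 + 859) / 18 = 864 / 18 = 48
(The negative root is discarded since n must be a positive integer.)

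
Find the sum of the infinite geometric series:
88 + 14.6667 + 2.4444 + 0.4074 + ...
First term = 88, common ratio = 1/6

For |r| < 1, S = a / (1 - r)
S = 88 / (1 - (1/6))
S = 88 / (5/6)
S = 528/5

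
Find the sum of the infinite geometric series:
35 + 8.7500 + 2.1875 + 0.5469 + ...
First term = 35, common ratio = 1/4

For |r| < 1, S = a / (1 - r)
S = 35 / (1 - (1/4))
S = 35 / (3/4)
S = 140/3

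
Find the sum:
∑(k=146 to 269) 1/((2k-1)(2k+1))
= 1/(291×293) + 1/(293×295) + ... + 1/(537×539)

Partial fractions: 1/((2k-1)(2k+1)) = (1/2)[1/(2k-1) - 1/(2k+1)]
The series telescopes:
= (1/2)[1/291 - 1/539]
= 124/156849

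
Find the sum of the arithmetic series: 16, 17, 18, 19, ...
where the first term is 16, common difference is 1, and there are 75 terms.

Sₙ = n/2 × (first + last)
Last term = a + (n-1)d = 16 + (75-1)×1 = 90
S_75 = 75/2 × (16 + 90)
S_75 = 75/2 × 106 = 3975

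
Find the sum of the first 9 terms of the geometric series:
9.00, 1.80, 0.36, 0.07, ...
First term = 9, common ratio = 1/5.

Sₙ = a(1 - rⁿ) / (1 - r)
S_9 = 9(1 - (1/5)^9) / (1 - (1/5))
S_9 = 9(1 - (1/1953125)) / (4/5)
S_9 = 4394529/390625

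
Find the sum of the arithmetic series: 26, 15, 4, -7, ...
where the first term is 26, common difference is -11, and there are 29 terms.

Sₙ = n/2 × (first + last)
Last term = a + (n-1)d = 26 + (29-1)×(-11) = -282
S_29 = 29/2 × (26 + (-282))
S_29 = 29/2 × (-256) = -3712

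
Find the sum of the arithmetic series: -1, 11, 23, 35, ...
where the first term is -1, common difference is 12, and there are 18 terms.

Sₙ = n/2 × (first + last)
Last term = a + (n-1)d = -1 + (18-1)×12 = 203
S_18 = 18/2 × (-1 + 203)
S_18 = 18/2 × 202 = 1818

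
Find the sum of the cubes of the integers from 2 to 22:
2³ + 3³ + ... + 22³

Use ∑_{k=1}^{n} k³ = [n(n+1)/2]², then subtract the first 1 terms.
∑_{k=1}^{22} k³ = [22×23/2]² = 253² = 64009
∑_{k=1}^{1} k³ = [1×2/2]² = 1² = 1
∑_{k=2}^{22} k³ = 64009 - 1 = 64008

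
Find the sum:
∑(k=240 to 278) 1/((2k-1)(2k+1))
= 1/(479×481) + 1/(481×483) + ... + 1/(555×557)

Partial fractions: 1/((2k-1)(2k+1)) = (1/2)[1/(2k-1) - 1/(2k+1)]
The series telescopes:
= (1/2)[1/479 - 1/557]
= 39/266803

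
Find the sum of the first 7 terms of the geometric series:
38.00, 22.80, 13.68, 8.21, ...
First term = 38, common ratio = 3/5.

Sₙ = a(1 - rⁿ) / (1 - r)
S_7 = 38(1 - (3/5)^7) / (1 - (3/5))
S_7 = 38(1 - (2187/78125)) / (2/5)
S_7 = 1442822/15625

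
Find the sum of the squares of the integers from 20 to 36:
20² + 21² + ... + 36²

Use ∑_{k=1}^{n} k² = n(n+1)(2n+1)/6, then subtract the first 19 terms.
∑_{k=1}^{36} k² = 36×37×73/6 = 16206
∑_{k=1}^{19} k² = 19×20×39/6 = 2470
∑_{k=20}^{36} k² = 16206 - 2470 = 13736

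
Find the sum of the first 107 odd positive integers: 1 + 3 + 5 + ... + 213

Sum of first n odd numbers = n²
= 107²
= 11449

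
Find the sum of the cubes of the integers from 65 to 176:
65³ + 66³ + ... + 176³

Use ∑_{k=1}^{n} k³ = [n(n+1)/2]², then subtract the first 64 terms.
∑_{k=1}^{176} k³ = [176×177/2]² = 15576² = 242611776
∑_{k=1}^{64} k³ = [64×65/2]² = 2080² = 4326400
∑_{k=65}^{176} k³ = 242611776 - 4326400 = 238285376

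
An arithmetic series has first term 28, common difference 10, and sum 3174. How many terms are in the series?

Using S = n/2 × [2a + (n-1)d]
3174 = n/2 × [2(28) + (n-1)(10)]
3174 = n/2 × [56 + 10n - 10]
6348 = n × [46 + 10n]
10n² + (46)n - 6348 = 0
Discriminant: Δ = (46)² - 4(10)(-6348) = 2116 + 253920 = 256036
√Δ = 506
n = [-(46) + √Δ] / (2·10) = (-46 + 506) / 20 = 460 / 20 = 23
(The negative root is discarded since n must be a positive integer.)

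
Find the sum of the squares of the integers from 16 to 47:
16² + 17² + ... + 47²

Use ∑_{k=1}^{n} k² = n(n+1)(2n+1)/6, then subtract the first 15 terms.
∑_{k=1}^{47} k² = 47×48×95/6 = 35720
∑_{k=1}^{15} k² = 15×16×31/6 = 1240
∑_{k=16}^{47} k² = 35720 - 1240 = 34480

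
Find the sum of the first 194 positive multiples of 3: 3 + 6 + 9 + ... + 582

Factor out 3: = 3(1 + 2 + ... + 194) = 3 × n(n+1)/2
= 3 × 194×195/2
= 3 × 18915
= 56745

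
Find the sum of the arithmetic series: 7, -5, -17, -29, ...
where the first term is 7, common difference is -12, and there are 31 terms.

Sₙ = n/2 × (first + last)
Last term = a + (n-1)d = 7 + (31-1)×(-12) = -353
S_31 = 31/2 × (7 + (-353))
S_31 = 31/2 × (-346) = -5363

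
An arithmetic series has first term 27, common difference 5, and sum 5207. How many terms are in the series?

Using S = n/2 × [2a + (n-1)d]
5207 = n/2 × [2(27) + (n-1)(5)]
5207 = n/2 × [54 + 5n - 5]
10414 = n × [49 + 5n]
5n² + (49)n - 10414 = 0
Discriminant: Δ = (49)² - 4(5)(-10414) = 2401 + 208280 = 210681
√Δ = 459
n = [-(49) + √Δ] / (2·5) = (-49 + 459) / 10 = 410 / 10 = 41
(The negative root is discarded since n must be a positive integer.)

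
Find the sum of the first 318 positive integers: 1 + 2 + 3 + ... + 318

Formula: ∑k = n(n+1)/2
= 318×319/2
= 101442/2
= 50721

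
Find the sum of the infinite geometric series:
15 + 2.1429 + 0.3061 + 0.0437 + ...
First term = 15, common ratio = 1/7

For |r| < 1, S = a / (1 - r)
S = 15 / (1 - (1/7))
S = 15 / (6/7)
S = 35/2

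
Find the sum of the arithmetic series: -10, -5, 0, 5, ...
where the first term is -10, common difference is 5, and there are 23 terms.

Sₙ = n/2 × (first + last)
Last term = a + (n-1)d = -10 + (23-1)×5 = 100
S_23 = 23/2 × (-10 + 100)
S_23 = 23/2 × 90 = 1035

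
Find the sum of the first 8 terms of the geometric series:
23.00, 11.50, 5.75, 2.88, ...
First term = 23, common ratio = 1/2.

Sₙ = a(1 - rⁿ) / (1 - r)
S_8 = 23(1 - (1/2)^8) / (1 - (1/2))
S_8 = 23(1 - (1/256)) / (1/2)
S_8 = 5865/128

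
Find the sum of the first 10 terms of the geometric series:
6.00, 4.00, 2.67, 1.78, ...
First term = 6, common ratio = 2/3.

Sₙ = a(1 - rⁿ) / (1 - r)
S_10 = 6(1 - (2/3)^10) / (1 - (2/3))
S_10 = 6(1 - (1024/59049)) / (1/3)
S_10 = 116050/6561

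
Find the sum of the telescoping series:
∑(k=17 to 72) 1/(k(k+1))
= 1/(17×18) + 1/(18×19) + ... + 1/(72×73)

Partial fractions: 1/(k(k+1)) = 1/k - 1/(k+1)
The series telescopes:
= (1/17 - 1/18) + (1/18 - 1/19) + ... + (1/72 - 1/73)
= 1/17 - 1/73
= 56/1241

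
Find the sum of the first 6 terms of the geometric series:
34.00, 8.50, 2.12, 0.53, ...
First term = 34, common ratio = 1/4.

Sₙ = a(1 - rⁿ) / (1 - r)
S_6 = 34(1 - (1/4)^6) / (1 - (1/4))
S_6 = 34(1 - (1/4096)) / (3/4)
S_6 = 23205/512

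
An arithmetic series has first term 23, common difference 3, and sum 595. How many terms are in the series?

Using S = n/2 × [2a + (n-1)d]
595 = n/2 × [2(23) + (n-1)(3)]
595 = n/2 × [46 + 3n - 3]
1190 = n × [43 + 3n]
3n² + (43)n - 1190 = 0
Discriminant: Δ = (43)² - 4(3)(-1190) = 1849 + 14280 = 16129
√Δ = 127
n = [-(43) + √Δ] / (2·3) = (-43 + 127) / 6 = 84 / 6 = 14
(The negative root is discarded since n must be a positive integer.)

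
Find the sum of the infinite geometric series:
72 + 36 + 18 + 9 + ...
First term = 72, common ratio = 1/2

For |r| < 1, S = a / (1 - r)
S = 72 / (1 - (1/2))
S = 72 / (1/2)
S = 144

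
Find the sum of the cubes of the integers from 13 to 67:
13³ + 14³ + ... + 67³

Use ∑_{k=1}^{n} k³ = [n(n+1)/2]², then subtract the first 12 terms.
∑_{k=1}^{67} k³ = [67×68/2]² = 2278² = 5189284
∑_{k=1}^{12} k³ = [12×13/2]² = 78² = 6084
∑_{k=13}^{67} k³ = 5189284 - 6084 = 5183200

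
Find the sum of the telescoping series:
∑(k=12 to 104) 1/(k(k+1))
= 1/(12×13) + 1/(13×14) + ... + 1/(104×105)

Partial fractions: 1/(k(k+1)) = 1/k - 1/(k+1)
The series telescopes:
= (1/12 - 1/13) + (1/13 - 1/14) + ... + (1/104 - 1/105)
= 1/12 - 1/105
= 31/420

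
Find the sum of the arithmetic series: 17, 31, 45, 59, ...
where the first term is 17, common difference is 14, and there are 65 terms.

Sₙ = n/2 × (first + last)
Last term = a + (n-1)d = 17 + (65-1)×14 = 913
S_65 = 65/2 × (17 + 913)
S_65 = 65/2 × 930 = 30225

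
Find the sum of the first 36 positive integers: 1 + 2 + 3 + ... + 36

Formula: ∑k = n(n+1)/2
= 36×37/2
= 1332/2
= 666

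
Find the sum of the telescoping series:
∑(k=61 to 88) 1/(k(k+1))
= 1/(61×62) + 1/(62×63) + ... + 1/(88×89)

Partial fractions: 1/(k(k+1)) = 1/k - 1/(k+1)
The series telescopes:
= (1/61 - 1/62) + (1/62 - 1/63) + ... + (1/88 - 1/89)
= 1/61 - 1/89
= 28/5429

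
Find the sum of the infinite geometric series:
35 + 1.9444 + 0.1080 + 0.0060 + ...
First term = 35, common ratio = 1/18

For |r| < 1, S = a / (1 - r)
S = 35 / (1 - (1/18))
S = 35 / (17/18)
S = 630/17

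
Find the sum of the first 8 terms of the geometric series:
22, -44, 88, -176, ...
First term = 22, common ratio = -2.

Sₙ = a(1 - rⁿ) / (1 - r)
S_8 = 22(1 - (-2)^8) / (1 - (-2))
S_8 = 22(1 - 256) / (3)
S_8 = -1870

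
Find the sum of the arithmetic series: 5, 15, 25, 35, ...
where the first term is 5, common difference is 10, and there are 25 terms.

Sₙ = n/2 × (first + last)
Last term = a + (n-1)d = 5 + (25-1)×10 = 245
S_25 = 25/2 × (5 + 245)
S_25 = 25/2 × 250 = 3125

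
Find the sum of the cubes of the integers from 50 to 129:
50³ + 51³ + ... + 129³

Use ∑_{k=1}^{n} k³ = [n(n+1)/2]², then subtract the first 49 terms.
∑_{k=1}^{129} k³ = [129×130/2]² = 8385² = 70308225
∑_{k=1}^{49} k³ = [49×50/2]² = 1225² = 1500625
∑_{k=50}^{129} k³ = 70308225 - 1500625 = 68807600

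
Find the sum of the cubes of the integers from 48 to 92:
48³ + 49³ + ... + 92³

Use ∑_{k=1}^{n} k³ = [n(n+1)/2]², then subtract the first 47 terms.
∑_{k=1}^{92} k³ = [92×93/2]² = 4278² = 18301284
∑_{k=1}^{47} k³ = [47×48/2]² = 1128² = 1272384
∑_{k=48}^{92} k³ = 18301284 - 1272384 = 17028900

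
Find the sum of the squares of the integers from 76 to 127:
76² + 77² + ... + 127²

Use ∑_{k=1}^{n} k² = n(n+1)(2n+1)/6, then subtract the first 75 terms.
∑_{k=1}^{127} k² = 127×128×255/6 = 690880
∑_{k=1}^{75} k² = 75×76×151/6 = 143450
∑_{k=76}^{127} k² = 690880 - 143450 = 547430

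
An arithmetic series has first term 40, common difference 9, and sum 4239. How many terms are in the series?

Using S = n/2 × [2a + (n-1)d]
4239 = n/2 × [2(40) + (n-1)(9)]
4239 = n/2 × [80 + 9n - 9]
8478 = n × [71 + 9n]
9n² + (71)n - 8478 = 0
Discriminant: Δ = (71)² - 4(9)(-8478) = 5041 + 305208 = 310249
√Δ = 557
n = [-(71) + √Δ] / (2·9) = (-71 + 557) / 18 = 486 / 18 = 27
(The negative root is discarded since n must be a positive integer.)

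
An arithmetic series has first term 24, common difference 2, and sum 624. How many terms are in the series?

Using S = n/2 × [2a + (n-1)d]
624 = n/2 × [2(24) + (n-1)(2)]
624 = n/2 × [48 + 2n - 2]
1248 = n × [46 + 2n]
2n² + (46)n - 1248 = 0
Discriminant: Δ = (46)² - 4(2)(-1248) = 2116 + 9984 = 12100
√Δ = 110
n = [-(46) + √Δ] / (2·2) = (-46 + 110) / 4 = 64 / 4 = 16
(The negative root is discarded since n must be a positive integer.)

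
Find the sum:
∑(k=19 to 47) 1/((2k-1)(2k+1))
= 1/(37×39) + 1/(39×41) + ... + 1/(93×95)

Partial fractions: 1/((2k-1)(2k+1)) = (1/2)[1/(2k-1) - 1/(2k+1)]
The series telescopes:
= (1/2)[1/37 - 1/95]
= 29/3515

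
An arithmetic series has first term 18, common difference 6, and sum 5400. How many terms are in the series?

Using S = n/2 × [2a + (n-1)d]
5400 = n/2 × [2(18) + (n-1)(6)]
5400 = n/2 × [36 + 6n - 6]
10800 = n × [30 + 6n]
6n² + (30)n - 10800 = 0
Discriminant: Δ = (30)² - 4(6)(-10800) = 900 + 259200 = 260100
√Δ = 510
n = [-(30) + √Δ] / (2·6) = (-30 + 510) / 12 = 480 / 12 = 40
(The negative root is discarded since n must be a positive integer.)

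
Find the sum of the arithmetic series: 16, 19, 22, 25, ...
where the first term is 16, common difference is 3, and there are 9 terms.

Sₙ = n/2 × (first + last)
Last term = a + (n-1)d = 16 + (9-1)×3 = 40
S_9 = 9/2 × (16 + 40)
S_9 = 9/2 × 56 = 252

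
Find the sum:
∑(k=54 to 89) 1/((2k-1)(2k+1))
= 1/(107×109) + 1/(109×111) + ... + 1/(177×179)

Partial fractions: 1/((2k-1)(2k+1)) = (1/2)[1/(2k-1) - 1/(2k+1)]
The series telescopes:
= (1/2)[1/107 - 1/179]
= 36/19153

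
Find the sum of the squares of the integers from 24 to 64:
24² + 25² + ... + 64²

Use ∑_{k=1}^{n} k² = n(n+1)(2n+1)/6, then subtract the first 23 terms.
∑_{k=1}^{64} k² = 64×65×129/6 = 89440
∑_{k=1}^{23} k² = 23×24×47/6 = 4324
∑_{k=24}^{64} k² = 89440 - 4324 = 85116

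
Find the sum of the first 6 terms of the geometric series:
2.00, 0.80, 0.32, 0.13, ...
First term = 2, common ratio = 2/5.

Sₙ = a(1 - rⁿ) / (1 - r)
S_6 = 2(1 - (2/5)^6) / (1 - (2/5))
S_6 = 2(1 - (64/15625)) / (3/5)
S_6 = 10374/3125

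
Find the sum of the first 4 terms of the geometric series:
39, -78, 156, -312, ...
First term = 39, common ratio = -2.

Sₙ = a(1 - rⁿ) / (1 - r)
S_4 = 39(1 - (-2)^4) / (1 - (-2))
S_4 = 39(1 - 16) / (3)
S_4 = -195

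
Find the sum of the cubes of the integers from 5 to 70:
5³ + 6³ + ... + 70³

Use ∑_{k=1}^{n} k³ = [n(n+1)/2]², then subtract the first 4 terms.
∑_{k=1}^{70} k³ = [70×71/2]² = 2485² = 6175225
∑_{k=1}^{4} k³ = [4×5/2]² = 10² = 100
∑_{k=5}^{70} k³ = 6175225 - 100 = 6175125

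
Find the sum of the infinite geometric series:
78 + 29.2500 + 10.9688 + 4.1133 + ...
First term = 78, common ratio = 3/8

For |r| < 1, S = a / (1 - r)
S = 78 / (1 - (3/8))
S = 78 / (5/8)
S = 624/5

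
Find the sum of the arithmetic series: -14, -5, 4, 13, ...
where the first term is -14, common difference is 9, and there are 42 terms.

Sₙ = n/2 × (first + last)
Last term = a + (n-1)d = -14 + (42-1)×9 = 355
S_42 = 42/2 × (-14 + 355)
S_42 = 42/2 × 341 = 7161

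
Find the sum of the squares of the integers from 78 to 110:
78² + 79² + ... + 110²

Use ∑_{k=1}^{n} k² = n(n+1)(2n+1)/6, then subtract the first 77 terms.
∑_{k=1}^{110} k² = 110×111×221/6 = 449735
∑_{k=1}^{77} k² = 77×78×155/6 = 155155
∑_{k=78}^{110} k² = 449735 - 155155 = 294580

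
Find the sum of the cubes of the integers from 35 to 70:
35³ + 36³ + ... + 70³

Use ∑_{k=1}^{n} k³ = [n(n+1)/2]², then subtract the first 34 terms.
∑_{k=1}^{70} k³ = [70×71/2]² = 2485² = 6175225
∑_{k=1}^{34} k³ = [34×35/2]² = 595² = 354025
∑_{k=35}^{70} k³ = 6175225 - 354025 = 5821200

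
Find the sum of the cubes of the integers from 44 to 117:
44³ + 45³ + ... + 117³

Use ∑_{k=1}^{n} k³ = [n(n+1)/2]², then subtract the first 43 terms.
∑_{k=1}^{117} k³ = [117×118/2]² = 6903² = 47651409
∑_{k=1}^{43} k³ = [43×44/2]² = 946² = 894916
∑_{k=44}^{117} k³ = 47651409 - 894916 = 46756493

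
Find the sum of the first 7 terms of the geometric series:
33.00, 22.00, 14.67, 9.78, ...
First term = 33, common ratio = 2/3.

Sₙ = a(1 - rⁿ) / (1 - r)
S_7 = 33(1 - (2/3)^7) / (1 - (2/3))
S_7 = 33(1 - (128/2187)) / (1/3)
S_7 = 22649/243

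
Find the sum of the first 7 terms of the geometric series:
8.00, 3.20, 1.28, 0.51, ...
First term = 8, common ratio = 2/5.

Sₙ = a(1 - rⁿ) / (1 - r)
S_7 = 8(1 - (2/5)^7) / (1 - (2/5))
S_7 = 8(1 - (128/78125)) / (3/5)
S_7 = 207992/15625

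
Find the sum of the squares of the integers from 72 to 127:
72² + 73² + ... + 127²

Use ∑_{k=1}^{n} k² = n(n+1)(2n+1)/6, then subtract the first 71 terms.
∑_{k=1}^{127} k² = 127×128×255/6 = 690880
∑_{k=1}^{71} k² = 71×72×143/6 = 121836
∑_{k=72}^{127} k² = 690880 - 121836 = 569044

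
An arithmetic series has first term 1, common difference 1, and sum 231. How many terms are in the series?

Using S = n/2 × [2a + (n-1)d]
231 = n/2 × [2(1) + (n-1)(1)]
231 = n/2 × [2 + 1n - 1]
462 = n × [1 + 1n]
1n² + (1)n - 462 = 0
Discriminant: Δ = (1)² - 4(1)(-462) = 1 + 1848 = 1849
√Δ = 43
n = [-(1) + √Δ] / (2·1) = (-1 + 43) / 2 = 42 / 2 = 21
(The negative root is discarded since n must be a positive integer.)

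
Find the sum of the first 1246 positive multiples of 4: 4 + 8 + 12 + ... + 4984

Factor out 4: = 4(1 + 2 + ... + 1246) = 4 × n(n+1)/2
= 4 × 1246×1247/2
= 4 × 776881
= 3107524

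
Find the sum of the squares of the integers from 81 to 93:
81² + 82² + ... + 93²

Use ∑_{k=1}^{n} k² = n(n+1)(2n+1)/6, then subtract the first 80 terms.
∑_{k=1}^{93} k² = 93×94×187/6 = 272459
∑_{k=1}^{80} k² = 80×81×161/6 = 173880
∑_{k=81}^{93} k² = 272459 - 173880 = 98579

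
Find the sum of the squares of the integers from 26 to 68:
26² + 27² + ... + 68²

Use ∑_{k=1}^{n} k² = n(n+1)(2n+1)/6, then subtract the first 25 terms.
∑_{k=1}^{68} k² = 68×69×137/6 = 107134
∑_{k=1}^{25} k² = 25×26×51/6 = 5525
∑_{k=26}^{68} k² = 107134 - 5525 = 101609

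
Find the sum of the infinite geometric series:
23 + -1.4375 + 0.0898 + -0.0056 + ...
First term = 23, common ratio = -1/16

For |r| < 1, S = a / (1 - r)
S = 23 / (1 - (-1/16))
S = 23 / (17/16)
S = 368/17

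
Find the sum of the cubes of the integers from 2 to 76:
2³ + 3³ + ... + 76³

Use ∑_{k=1}^{n} k³ = [n(n+1)/2]², then subtract the first 1 terms.
∑_{k=1}^{76} k³ = [76×77/2]² = 2926² = 8561476
∑_{k=1}^{1} k³ = [1×2/2]² = 1² = 1
∑_{k=2}^{76} k³ = 8561476 - 1 = 8561475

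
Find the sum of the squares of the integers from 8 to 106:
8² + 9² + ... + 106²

Use ∑_{k=1}^{n} k² = n(n+1)(2n+1)/6, then subtract the first 7 terms.
∑_{k=1}^{106} k² = 106×107×213/6 = 402641
∑_{k=1}^{7} k² = 7×8×15/6 = 140
∑_{k=8}^{106} k² = 402641 - 140 = 402501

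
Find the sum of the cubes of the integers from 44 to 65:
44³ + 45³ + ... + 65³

Use ∑_{k=1}^{n} k³ = [n(n+1)/2]², then subtract the first 43 terms.
∑_{k=1}^{65} k³ = [65×66/2]² = 2145² = 4601025
∑_{k=1}^{43} k³ = [43×44/2]² = 946² = 894916
∑_{k=44}^{65} k³ = 4601025 - 894916 = 3706109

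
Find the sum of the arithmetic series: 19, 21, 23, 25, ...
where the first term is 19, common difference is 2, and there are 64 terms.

Sₙ = n/2 × (first + last)
Last term = a + (n-1)d = 19 + (64-1)×2 = 145
S_64 = 64/2 × (19 + 145)
S_64 = 64/2 × 164 = 5248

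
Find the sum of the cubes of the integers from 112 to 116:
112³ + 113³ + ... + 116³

Use ∑_{k=1}^{n} k³ = [n(n+1)/2]², then subtract the first 111 terms.
∑_{k=1}^{116} k³ = [116×117/2]² = 6786² = 46049796
∑_{k=1}^{111} k³ = [111×112/2]² = 6216² = 38638656
∑_{k=112}^{116} k³ = 46049796 - 38638656 = 7411140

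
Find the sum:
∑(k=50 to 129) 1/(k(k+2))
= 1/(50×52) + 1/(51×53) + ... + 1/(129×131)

Partial fractions: 1/(k(k+2)) = (1/2)[1/k - 1/(k+2)]
Telescoping leaves the first two and last two terms:
= (1/2)[1/50 + 1/51 - 1/130 - 1/131]
= 26362/2171325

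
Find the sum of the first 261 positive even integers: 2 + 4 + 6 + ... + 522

Sum of first n even numbers = n(n+1)
= 261×262
= 68382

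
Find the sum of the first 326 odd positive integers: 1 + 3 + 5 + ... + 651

Sum of first n odd numbers = n²
= 326²
= 106276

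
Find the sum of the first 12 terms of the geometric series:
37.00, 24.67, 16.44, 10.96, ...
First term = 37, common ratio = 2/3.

Sₙ = a(1 - rⁿ) / (1 - r)
S_12 = 37(1 - (2/3)^12) / (1 - (2/3))
S_12 = 37(1 - (4096/531441)) / (1/3)
S_12 = 19511765/177147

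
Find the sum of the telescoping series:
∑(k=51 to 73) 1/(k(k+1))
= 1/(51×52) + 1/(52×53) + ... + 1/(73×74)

Partial fractions: 1/(k(k+1)) = 1/k - 1/(k+1)
The series telescopes:
= (1/51 - 1/52) + (1/52 - 1/53) + ... + (1/73 - 1/74)
= 1/51 - 1/74
= 23/3774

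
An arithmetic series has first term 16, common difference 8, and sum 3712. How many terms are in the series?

Using S = n/2 × [2a + (n-1)d]
3712 = n/2 × [2(16) + (n-1)(8)]
3712 = n/2 × [32 + 8n - 8]
7424 = n × [24 + 8n]
8n² + (24)n - 7424 = 0
Discriminant: Δ = (24)² - 4(8)(-7424) = 576 + 237568 = 238144
√Δ = 488
n = [-(24) + √Δ] / (2·8) = (-24 + 488) / 16 = 464 / 16 = 29
(The negative root is discarded since n must be a positive integer.)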